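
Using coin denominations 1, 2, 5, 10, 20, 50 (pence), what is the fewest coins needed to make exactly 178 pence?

178 = 3×50 + 1×20 + 1×5 + 1×2 + 1×1
Total coins = 3 + 1 + 1 + 1 + 1 = 7

7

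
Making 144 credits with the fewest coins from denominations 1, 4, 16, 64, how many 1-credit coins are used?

0

Greedy: take as many of the largest coin as possible, then repeat with the remainder.
144 − 2×64→16 − 1×16→0
Count of 1: 0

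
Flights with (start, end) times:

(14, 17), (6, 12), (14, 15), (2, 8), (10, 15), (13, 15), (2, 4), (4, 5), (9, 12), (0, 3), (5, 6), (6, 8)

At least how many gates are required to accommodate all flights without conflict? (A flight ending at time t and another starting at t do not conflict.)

starts: [0, 2, 2, 4, 5, 6, 6, 9, 10, 13, 14, 14]
ends:   [3, 4, 5, 6, 8, 8, 12, 12, 15, 15, 15, 17]
s0→1 s2→2 s2→3 e3→2 e4→1 s4→2 e5→1 s5→2 e6→1 s6→2 s6→3 e8→2 e8→1 s9→2 s10→3 e12→2 e12→1 s13→2 s14→3 s14→4  — peak 4.

4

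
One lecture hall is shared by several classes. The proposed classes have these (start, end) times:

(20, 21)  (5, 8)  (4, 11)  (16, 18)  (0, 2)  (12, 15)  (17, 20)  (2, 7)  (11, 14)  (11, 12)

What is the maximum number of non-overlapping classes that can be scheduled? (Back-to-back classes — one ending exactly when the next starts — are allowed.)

Greedy by earliest finish: after sorting by end time, pick each interval compatible with the last pick.
By end time: (0,2), (2,7), (5,8), (4,11), (11,12), (11,14), (12,15), (16,18), (17,20), (20,21).
Pick (0,2); next start ≥ 2 → (2,7); next start ≥ 7 → (11,12); next start ≥ 12 → (12,15); next start ≥ 15 → (16,18); next start ≥ 18 → (20,21).
Selected 6 classes.

6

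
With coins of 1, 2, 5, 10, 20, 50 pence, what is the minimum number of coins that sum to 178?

7

178 = 3×50 + 1×20 + 1×5 + 1×2 + 1×1
Total coins = 3 + 1 + 1 + 1 + 1 = 7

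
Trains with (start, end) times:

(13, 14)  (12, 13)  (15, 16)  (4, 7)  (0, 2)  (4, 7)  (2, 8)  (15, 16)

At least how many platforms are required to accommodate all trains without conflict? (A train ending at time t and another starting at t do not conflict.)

The answer is the maximum number of intervals overlapping at any instant.
starts: [0, 2, 4, 4, 12, 13, 15, 15]
ends:   [2, 7, 7, 8, 13, 14, 16, 16]
s0→1 e2→0 s2→1 s4→2 s4→3  — peak 3.

3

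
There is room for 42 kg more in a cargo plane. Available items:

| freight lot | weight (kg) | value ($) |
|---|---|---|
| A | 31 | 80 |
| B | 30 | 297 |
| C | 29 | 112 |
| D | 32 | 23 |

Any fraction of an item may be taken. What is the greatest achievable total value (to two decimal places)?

Ratios (sorted): B 9.90, C 3.86, A 2.58, D 0.72
take B (30 @ 297); take 12/29 of C → 46.34. Capacity used 42/42.
Total value = 343.34

343.34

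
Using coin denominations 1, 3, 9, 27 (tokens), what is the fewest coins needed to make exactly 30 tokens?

30 − 1×27→3 − 1×3→0
Total coins = 1 + 1 = 2

2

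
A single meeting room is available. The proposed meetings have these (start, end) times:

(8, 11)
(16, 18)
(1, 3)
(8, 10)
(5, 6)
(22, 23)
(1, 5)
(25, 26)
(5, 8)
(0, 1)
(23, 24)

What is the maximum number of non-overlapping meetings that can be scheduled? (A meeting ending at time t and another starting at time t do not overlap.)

8

Sort by end time and greedily take each interval whose start is ≥ the last chosen end.
By end time: (0,1), (1,3), (1,5), (5,6), (5,8), (8,10), (8,11), (16,18), (22,23), (23,24), (25,26).
Pick (0,1); next start ≥ 1 → (1,3); next start ≥ 3 → (5,6); next start ≥ 6 → (8,10); next start ≥ 10 → (16,18); next start ≥ 18 → (22,23); next start ≥ 23 → (23,24); next start ≥ 24 → (25,26).
Selected 8 meetings.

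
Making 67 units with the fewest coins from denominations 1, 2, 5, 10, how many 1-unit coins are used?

0

67 − 6×10→7 − 1×5→2 − 1×2→0
Count of 1: 0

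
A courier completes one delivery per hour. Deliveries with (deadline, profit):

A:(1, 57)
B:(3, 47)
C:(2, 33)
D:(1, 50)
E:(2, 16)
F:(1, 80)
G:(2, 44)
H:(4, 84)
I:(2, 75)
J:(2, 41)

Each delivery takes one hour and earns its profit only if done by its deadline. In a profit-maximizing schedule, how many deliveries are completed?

4

By profit: H(d4,84), F(d1,80), I(d2,75), A(d1,57), D(d1,50), B(d3,47), G(d2,44), J(d2,41), C(d2,33), E(d2,16)
H→slot 4; F→slot 1; I→slot 2; A skipped; D skipped; B→slot 3; G skipped; J skipped; C skipped; E skipped.
4 of 10 scheduled.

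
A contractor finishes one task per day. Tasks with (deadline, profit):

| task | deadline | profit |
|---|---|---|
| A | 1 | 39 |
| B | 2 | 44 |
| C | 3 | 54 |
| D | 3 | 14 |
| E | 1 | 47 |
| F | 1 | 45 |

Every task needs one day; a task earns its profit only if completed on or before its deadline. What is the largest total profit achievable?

145

Sort by profit descending; place each in the latest free slot ≤ its deadline.
Profit order: C=54 E=47 F=45 B=44 A=39 D=14
Assign: C→slot 3, E→slot 1, F skipped, B→slot 2, A skipped, D skipped.
Slots: [1:E] [2:B] [3:C]
Profit = 47 + 44 + 54 = 145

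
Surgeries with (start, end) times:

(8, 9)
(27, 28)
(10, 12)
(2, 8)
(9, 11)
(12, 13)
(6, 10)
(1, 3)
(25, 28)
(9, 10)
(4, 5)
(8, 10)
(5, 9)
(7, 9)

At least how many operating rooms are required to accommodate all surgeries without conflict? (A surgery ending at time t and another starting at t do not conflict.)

5

The answer is the maximum number of intervals overlapping at any instant.
Events (time:±→running): 1:+→1 2:+→2 3:-→1 4:+→2 5:-→1 5:+→2 6:+→3 7:+→4 8:-→3 8:+→4 8:+→5 … peak 5.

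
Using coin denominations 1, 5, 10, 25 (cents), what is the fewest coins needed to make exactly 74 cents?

8

Greedy: take as many of the largest coin as possible, then repeat with the remainder.
74 = 2×25 + 2×10 + 4×1
Total coins = 2 + 2 + 4 = 8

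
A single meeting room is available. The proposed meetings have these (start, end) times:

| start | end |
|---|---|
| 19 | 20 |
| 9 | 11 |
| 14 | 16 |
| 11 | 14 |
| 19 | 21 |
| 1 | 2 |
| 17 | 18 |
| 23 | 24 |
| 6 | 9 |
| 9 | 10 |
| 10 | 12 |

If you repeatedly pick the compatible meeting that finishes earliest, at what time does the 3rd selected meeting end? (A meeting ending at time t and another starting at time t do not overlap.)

Order by finish time; keep every interval that doesn't clash with the previous kept one.
By end time: (1,2), (6,9), (9,10), (9,11), (10,12), (11,14), (14,16), (17,18), (19,20), (19,21), (23,24).
Pick (1,2); next start ≥ 2 → (6,9); next start ≥ 9 → (9,10); next start ≥ 10 → (10,12); next start ≥ 12 → (14,16); next start ≥ 16 → (17,18); next start ≥ 18 → (19,20); next start ≥ 20 → (23,24).
Selected: (1,2) (6,9) (9,10) (10,12) (14,16) (17,18) (19,20) (23,24)

10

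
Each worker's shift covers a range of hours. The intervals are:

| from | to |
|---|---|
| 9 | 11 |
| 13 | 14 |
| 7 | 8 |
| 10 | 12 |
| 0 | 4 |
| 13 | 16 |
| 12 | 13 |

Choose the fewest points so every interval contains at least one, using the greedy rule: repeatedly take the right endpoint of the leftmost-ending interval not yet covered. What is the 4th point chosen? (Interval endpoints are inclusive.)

Sort by right endpoint; whenever an interval is uncovered, place a point at its right end.
Sorted: [0,4] [7,8] [9,11] [10,12] [12,13] [13,14] [13,16]
{[0,4]} hit by 4; {[7,8]} hit by 8; {[9,11],[10,12]} hit by 11; {[12,13],[13,14],[13,16]} hit by 13.
Points: 4, 8, 11, 13 (4 total).

13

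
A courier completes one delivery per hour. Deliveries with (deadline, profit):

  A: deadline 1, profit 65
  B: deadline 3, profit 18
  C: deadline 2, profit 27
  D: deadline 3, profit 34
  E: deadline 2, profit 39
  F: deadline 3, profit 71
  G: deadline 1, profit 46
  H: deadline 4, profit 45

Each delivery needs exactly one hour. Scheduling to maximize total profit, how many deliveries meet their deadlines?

4

Take jobs in profit order; each goes to the latest open slot no later than its deadline.
Profit order: F=71 A=65 G=46 H=45 E=39 D=34 C=27 B=18
Assign: F→slot 3, A→slot 1, G skipped, H→slot 4, E→slot 2, D skipped, C skipped, B skipped.
Slots: [1:A] [2:E] [3:F] [4:H]
4 of 8 scheduled.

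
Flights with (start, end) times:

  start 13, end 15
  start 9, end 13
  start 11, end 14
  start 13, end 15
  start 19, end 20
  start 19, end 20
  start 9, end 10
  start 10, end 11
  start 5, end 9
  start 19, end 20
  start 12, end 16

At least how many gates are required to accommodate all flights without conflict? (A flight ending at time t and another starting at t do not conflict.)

4

Count concurrent intervals with a sweep; the peak is the room count.
Events (time:±→running): 5:+→1 9:-→0 9:+→1 9:+→2 10:-→1 10:+→2 11:-→1 11:+→2 12:+→3 13:-→2 13:+→3 13:+→4 … peak 4.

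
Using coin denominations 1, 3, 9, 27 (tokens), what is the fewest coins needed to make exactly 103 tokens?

7

Use the largest denomination that fits, subtract, and repeat.
103 = 3×27 + 2×9 + 1×3 + 1×1
Total coins = 3 + 2 + 1 + 1 = 7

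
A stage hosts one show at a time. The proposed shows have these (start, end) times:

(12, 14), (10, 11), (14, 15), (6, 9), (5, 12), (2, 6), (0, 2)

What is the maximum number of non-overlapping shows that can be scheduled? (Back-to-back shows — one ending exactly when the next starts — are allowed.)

6

By end time: (0,2), (2,6), (6,9), (10,11), (5,12), (12,14), (14,15).
Pick (0,2); next start ≥ 2 → (2,6); next start ≥ 6 → (6,9); next start ≥ 9 → (10,11); next start ≥ 11 → (12,14); next start ≥ 14 → (14,15).
Selected 6 shows.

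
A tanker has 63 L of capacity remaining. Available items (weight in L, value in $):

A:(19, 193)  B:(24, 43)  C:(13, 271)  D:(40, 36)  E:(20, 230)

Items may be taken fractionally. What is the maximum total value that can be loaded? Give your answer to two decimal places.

Ratios (sorted): C 20.85, E 11.50, A 10.16, B 1.79, D 0.90
take C (13 @ 271); take E (20 @ 230); take A (19 @ 193); take 11/24 of B → 19.71. Capacity used 63/63.
Total value = 713.71

713.71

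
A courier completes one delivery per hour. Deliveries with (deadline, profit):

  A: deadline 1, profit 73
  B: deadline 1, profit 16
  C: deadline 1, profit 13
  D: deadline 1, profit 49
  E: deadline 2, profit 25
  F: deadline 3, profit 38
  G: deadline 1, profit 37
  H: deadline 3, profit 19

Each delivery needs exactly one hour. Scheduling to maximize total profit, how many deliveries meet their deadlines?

By profit: A(d1,73), D(d1,49), F(d3,38), G(d1,37), E(d2,25), H(d3,19), B(d1,16), C(d1,13)
A→slot 1; D skipped; F→slot 3; G skipped; E→slot 2; H skipped; B skipped; C skipped.
3 of 8 scheduled.

3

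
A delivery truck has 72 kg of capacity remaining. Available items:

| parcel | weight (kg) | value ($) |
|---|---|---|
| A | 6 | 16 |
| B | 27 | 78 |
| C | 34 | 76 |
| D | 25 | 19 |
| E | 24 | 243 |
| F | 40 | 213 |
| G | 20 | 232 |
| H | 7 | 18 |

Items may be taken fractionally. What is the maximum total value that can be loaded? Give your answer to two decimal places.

Ratios (sorted): G 11.60, E 10.12, F 5.33, B 2.89, A 2.67, H 2.57, C 2.24, D 0.76
take G (20 @ 232); take E (24 @ 243); take 28/40 of F → 149.10. Capacity used 72/72.
Total value = 624.10

624.10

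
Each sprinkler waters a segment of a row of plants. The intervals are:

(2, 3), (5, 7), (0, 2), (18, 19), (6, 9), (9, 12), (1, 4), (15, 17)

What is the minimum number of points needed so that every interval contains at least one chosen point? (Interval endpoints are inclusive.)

Process intervals by earliest right end; each time one isn't hit yet, stab at its right endpoint.
Sorted: [0,2] [2,3] [1,4] [5,7] [6,9] [9,12] [15,17] [18,19]
{[0,2],[2,3],[1,4]} hit by 2; {[5,7],[6,9]} hit by 7; {[9,12]} hit by 12; {[15,17]} hit by 17; {[18,19]} hit by 19.
Points: 2, 7, 12, 17, 19 (5 total).

5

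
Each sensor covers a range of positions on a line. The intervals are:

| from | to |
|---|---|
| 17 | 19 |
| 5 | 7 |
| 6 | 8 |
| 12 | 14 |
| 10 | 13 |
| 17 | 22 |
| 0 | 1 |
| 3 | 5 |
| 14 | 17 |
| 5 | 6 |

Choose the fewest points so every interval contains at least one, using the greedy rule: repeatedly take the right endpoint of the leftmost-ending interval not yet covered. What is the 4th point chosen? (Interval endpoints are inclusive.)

Process intervals by earliest right end; each time one isn't hit yet, stab at its right endpoint.
Sorted: [0,1] [3,5] [5,6] [5,7] [6,8] [10,13] [12,14] [14,17] [17,19] [17,22]
{[0,1]} hit by 1; {[3,5],[5,6],[5,7]} hit by 5; {[6,8]} hit by 8; {[10,13],[12,14]} hit by 13; {[14,17],[17,19],[17,22]} hit by 17.
Points: 1, 5, 8, 13, 17 (5 total).

13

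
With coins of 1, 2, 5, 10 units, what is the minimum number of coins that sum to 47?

6

47 − 4×10→7 − 1×5→2 − 1×2→0
Total coins = 4 + 1 + 1 = 6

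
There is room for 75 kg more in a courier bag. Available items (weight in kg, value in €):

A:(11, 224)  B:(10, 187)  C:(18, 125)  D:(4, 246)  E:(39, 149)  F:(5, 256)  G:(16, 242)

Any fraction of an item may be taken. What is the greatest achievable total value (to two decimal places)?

Greedy by value/weight ratio, highest first.
Order: D (246/4=61.50) > F (256/5=51.20) > A (224/11=20.36) > B (187/10=18.70) > G (242/16=15.12) > C (125/18=6.94) > E (149/39=3.82)
Fill: take D (4 @ 246) → take F (5 @ 256) → take A (11 @ 224) → take B (10 @ 187) → take G (16 @ 242) → take C (18 @ 125) → take 11/39 of E → 42.03; 75/75 used.
Total value = 1322.03

1322.03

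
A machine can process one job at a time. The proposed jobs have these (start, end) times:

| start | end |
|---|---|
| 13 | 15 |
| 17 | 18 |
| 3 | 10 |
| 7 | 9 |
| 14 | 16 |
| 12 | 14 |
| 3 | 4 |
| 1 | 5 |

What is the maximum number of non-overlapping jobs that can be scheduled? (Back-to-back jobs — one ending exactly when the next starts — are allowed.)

Greedy by earliest finish: after sorting by end time, pick each interval compatible with the last pick.
Sorted by end: (3,4)  (1,5)  (7,9)  (3,10)  (12,14)  (13,15)  (14,16)  (17,18)
take (3,4); take (7,9); skip (3,10); take (12,14); skip (13,15); take (14,16); take (17,18).
Selected 5 jobs.

5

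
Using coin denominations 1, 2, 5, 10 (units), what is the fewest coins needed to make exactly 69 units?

Greedy: take as many of the largest coin as possible, then repeat with the remainder.
69 − 6×10→9 − 1×5→4 − 2×2→0
Total coins = 6 + 1 + 2 = 9

9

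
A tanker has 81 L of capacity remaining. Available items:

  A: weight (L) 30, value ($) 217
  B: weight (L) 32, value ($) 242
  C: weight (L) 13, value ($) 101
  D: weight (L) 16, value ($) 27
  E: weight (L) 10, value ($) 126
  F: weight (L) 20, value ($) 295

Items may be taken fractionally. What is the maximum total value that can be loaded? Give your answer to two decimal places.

807.40

Sort by value per unit weight and fill in that order.
Order: F (295/20=14.75) > E (126/10=12.60) > C (101/13=7.77) > B (242/32=7.56) > A (217/30=7.23) > D (27/16=1.69)
Fill: take F (20 @ 295) → take E (10 @ 126) → take C (13 @ 101) → take B (32 @ 242) → take 6/30 of A → 43.40; 81/81 used.
Total value = 807.40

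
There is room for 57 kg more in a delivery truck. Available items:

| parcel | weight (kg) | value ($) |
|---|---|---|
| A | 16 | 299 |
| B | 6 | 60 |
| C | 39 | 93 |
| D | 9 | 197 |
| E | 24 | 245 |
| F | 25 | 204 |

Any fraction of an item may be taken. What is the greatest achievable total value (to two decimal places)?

Order: D (197/9=21.89) > A (299/16=18.69) > E (245/24=10.21) > B (60/6=10.00) > F (204/25=8.16) > C (93/39=2.38)
Fill: take D (9 @ 197) → take A (16 @ 299) → take E (24 @ 245) → take B (6 @ 60) → take 2/25 of F → 16.32; 57/57 used.
Total value = 817.32

817.32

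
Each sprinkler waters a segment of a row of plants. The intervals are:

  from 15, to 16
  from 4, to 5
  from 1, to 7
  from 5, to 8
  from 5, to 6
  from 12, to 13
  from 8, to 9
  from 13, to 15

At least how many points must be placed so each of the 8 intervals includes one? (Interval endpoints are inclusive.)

4

By right end: [4,5]  [5,6]  [1,7]  [5,8]  [8,9]  [12,13]  [13,15]  [15,16]
[4,5] uncovered → point at 5; [8,9] uncovered → point at 9; [12,13] uncovered → point at 13; [15,16] uncovered → point at 16.
Points: 5, 9, 13, 16 (4 total).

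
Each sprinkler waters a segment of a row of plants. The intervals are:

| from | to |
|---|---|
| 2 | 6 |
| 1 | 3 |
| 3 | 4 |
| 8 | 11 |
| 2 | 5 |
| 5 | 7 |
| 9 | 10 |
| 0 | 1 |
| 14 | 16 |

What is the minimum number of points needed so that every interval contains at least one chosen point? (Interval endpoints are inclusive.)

5

Process intervals by earliest right end; each time one isn't hit yet, stab at its right endpoint.
By right end: [0,1]  [1,3]  [3,4]  [2,5]  [2,6]  [5,7]  [9,10]  [8,11]  [14,16]
[0,1] uncovered → point at 1; [3,4] uncovered → point at 4; [5,7] uncovered → point at 7; [9,10] uncovered → point at 10; [14,16] uncovered → point at 16.
Points: 1, 4, 7, 10, 16 (5 total).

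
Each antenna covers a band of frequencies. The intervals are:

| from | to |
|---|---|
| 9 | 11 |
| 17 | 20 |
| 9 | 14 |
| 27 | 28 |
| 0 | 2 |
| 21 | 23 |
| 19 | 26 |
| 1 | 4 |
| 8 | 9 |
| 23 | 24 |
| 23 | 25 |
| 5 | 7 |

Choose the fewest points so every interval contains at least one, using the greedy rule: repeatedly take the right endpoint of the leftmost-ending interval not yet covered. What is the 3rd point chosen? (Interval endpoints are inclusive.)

9

Sorted: [0,2] [1,4] [5,7] [8,9] [9,11] [9,14] [17,20] [21,23] [23,24] [23,25] [19,26] [27,28]
{[0,2],[1,4]} hit by 2; {[5,7]} hit by 7; {[8,9],[9,11],[9,14]} hit by 9; {[17,20]} hit by 20; {[21,23],[23,24],[23,25],[19,26]} hit by 23; {[27,28]} hit by 28.
Points: 2, 7, 9, 20, 23, 28 (6 total).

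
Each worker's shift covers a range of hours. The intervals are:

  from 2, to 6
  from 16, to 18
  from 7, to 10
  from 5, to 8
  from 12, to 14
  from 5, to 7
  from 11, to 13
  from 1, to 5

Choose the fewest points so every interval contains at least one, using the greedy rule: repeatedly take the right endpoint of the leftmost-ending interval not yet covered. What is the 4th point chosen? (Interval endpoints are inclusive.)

By right end: [1,5]  [2,6]  [5,7]  [5,8]  [7,10]  [11,13]  [12,14]  [16,18]
[1,5] uncovered → point at 5; [7,10] uncovered → point at 10; [11,13] uncovered → point at 13; [16,18] uncovered → point at 18.
Points: 5, 10, 13, 18 (4 total).

18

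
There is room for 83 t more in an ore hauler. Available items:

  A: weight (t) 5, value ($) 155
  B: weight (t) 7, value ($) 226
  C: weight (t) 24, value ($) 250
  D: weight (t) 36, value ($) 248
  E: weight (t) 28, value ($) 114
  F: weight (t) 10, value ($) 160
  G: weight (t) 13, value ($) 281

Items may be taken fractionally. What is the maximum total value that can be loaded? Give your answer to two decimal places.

1237.33

Sort by value per unit weight and fill in that order.
Ratios (sorted): B 32.29, A 31.00, G 21.62, F 16.00, C 10.42, D 6.89, E 4.07
take B (7 @ 226); take A (5 @ 155); take G (13 @ 281); take F (10 @ 160); take C (24 @ 250); take 24/36 of D → 165.33. Capacity used 83/83.
Total value = 1237.33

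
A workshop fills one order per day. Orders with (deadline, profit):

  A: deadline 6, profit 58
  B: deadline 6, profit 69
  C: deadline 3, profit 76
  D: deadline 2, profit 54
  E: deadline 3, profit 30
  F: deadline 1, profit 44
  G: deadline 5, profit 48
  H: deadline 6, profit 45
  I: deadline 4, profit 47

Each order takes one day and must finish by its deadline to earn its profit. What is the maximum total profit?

Take jobs in profit order; each goes to the latest open slot no later than its deadline.
Profit order: C=76 B=69 A=58 D=54 G=48 I=47 H=45 F=44 E=30
Assign: C→slot 3, B→slot 6, A→slot 5, D→slot 2, G→slot 4, I→slot 1, H skipped, F skipped, E skipped.
Slots: [1:I] [2:D] [3:C] [4:G] [5:A] [6:B]
Profit = 47 + 54 + 76 + 48 + 58 + 69 = 352

352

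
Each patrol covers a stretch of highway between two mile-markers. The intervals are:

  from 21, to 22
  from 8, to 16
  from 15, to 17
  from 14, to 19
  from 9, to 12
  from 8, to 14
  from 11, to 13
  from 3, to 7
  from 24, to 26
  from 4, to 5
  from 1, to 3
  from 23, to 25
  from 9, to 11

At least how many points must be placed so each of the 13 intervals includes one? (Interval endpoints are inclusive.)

6

Sort by right endpoint; whenever an interval is uncovered, place a point at its right end.
By right end: [1,3]  [4,5]  [3,7]  [9,11]  [9,12]  [11,13]  [8,14]  [8,16]  [15,17]  [14,19]  [21,22]  [23,25]  [24,26]
[1,3] uncovered → point at 3; [4,5] uncovered → point at 5; [9,11] uncovered → point at 11; [15,17] uncovered → point at 17; [21,22] uncovered → point at 22; [23,25] uncovered → point at 25.
Points: 3, 5, 11, 17, 22, 25 (6 total).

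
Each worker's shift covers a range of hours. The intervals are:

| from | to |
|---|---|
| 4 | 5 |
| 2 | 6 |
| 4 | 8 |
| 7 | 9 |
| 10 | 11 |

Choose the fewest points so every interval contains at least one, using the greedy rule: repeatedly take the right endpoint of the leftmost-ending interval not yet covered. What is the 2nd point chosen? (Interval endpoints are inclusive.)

By right end: [4,5]  [2,6]  [4,8]  [7,9]  [10,11]
[4,5] uncovered → point at 5; [7,9] uncovered → point at 9; [10,11] uncovered → point at 11.
Points: 5, 9, 11 (3 total).

9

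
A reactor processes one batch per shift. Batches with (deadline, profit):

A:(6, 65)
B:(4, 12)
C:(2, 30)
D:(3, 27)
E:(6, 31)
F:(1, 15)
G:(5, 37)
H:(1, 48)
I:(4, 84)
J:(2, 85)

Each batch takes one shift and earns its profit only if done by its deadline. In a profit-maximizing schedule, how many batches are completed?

6

Profit order: J=85 I=84 A=65 H=48 G=37 E=31 C=30 D=27 F=15 B=12
Assign: J→slot 2, I→slot 4, A→slot 6, H→slot 1, G→slot 5, E→slot 3, C skipped, D skipped, F skipped, B skipped.
Slots: [1:H] [2:J] [3:E] [4:I] [5:G] [6:A]
6 of 10 scheduled.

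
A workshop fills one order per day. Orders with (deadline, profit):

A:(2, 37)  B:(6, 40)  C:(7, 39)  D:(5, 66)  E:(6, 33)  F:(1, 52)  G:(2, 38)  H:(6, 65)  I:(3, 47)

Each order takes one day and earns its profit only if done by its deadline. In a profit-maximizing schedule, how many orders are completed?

Sort by profit descending; place each in the latest free slot ≤ its deadline.
By profit: D(d5,66), H(d6,65), F(d1,52), I(d3,47), B(d6,40), C(d7,39), G(d2,38), A(d2,37), E(d6,33)
D→slot 5; H→slot 6; F→slot 1; I→slot 3; B→slot 4; C→slot 7; G→slot 2; A skipped; E skipped.
7 of 9 scheduled.

7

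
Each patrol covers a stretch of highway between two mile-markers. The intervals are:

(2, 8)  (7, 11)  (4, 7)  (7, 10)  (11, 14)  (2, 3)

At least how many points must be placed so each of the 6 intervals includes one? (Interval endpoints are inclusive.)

Sort by right endpoint; whenever an interval is uncovered, place a point at its right end.
Sorted: [2,3] [4,7] [2,8] [7,10] [7,11] [11,14]
{[2,3]} hit by 3; {[4,7],[2,8],[7,10],[7,11]} hit by 7; {[11,14]} hit by 14.
Points: 3, 7, 14 (3 total).

3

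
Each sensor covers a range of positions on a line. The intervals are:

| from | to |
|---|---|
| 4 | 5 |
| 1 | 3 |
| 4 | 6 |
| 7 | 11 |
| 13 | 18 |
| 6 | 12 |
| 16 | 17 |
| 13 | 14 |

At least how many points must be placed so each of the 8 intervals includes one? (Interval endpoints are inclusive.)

By right end: [1,3]  [4,5]  [4,6]  [7,11]  [6,12]  [13,14]  [16,17]  [13,18]
[1,3] uncovered → point at 3; [4,5] uncovered → point at 5; [7,11] uncovered → point at 11; [13,14] uncovered → point at 14; [16,17] uncovered → point at 17.
Points: 3, 5, 11, 14, 17 (5 total).

5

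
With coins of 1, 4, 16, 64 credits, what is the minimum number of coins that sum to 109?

7

Greedy: take as many of the largest coin as possible, then repeat with the remainder.
109 − 1×64→45 − 2×16→13 − 3×4→1 − 1×1→0
Total coins = 1 + 2 + 3 + 1 = 7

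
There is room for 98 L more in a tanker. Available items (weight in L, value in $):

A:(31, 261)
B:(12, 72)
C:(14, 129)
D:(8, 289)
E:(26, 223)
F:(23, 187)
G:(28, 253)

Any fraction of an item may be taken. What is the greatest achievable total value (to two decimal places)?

Sort by value per unit weight and fill in that order.
Order: D (289/8=36.12) > C (129/14=9.21) > G (253/28=9.04) > E (223/26=8.58) > A (261/31=8.42) > F (187/23=8.13) > B (72/12=6.00)
Fill: take D (8 @ 289) → take C (14 @ 129) → take G (28 @ 253) → take E (26 @ 223) → take 22/31 of A → 185.23; 98/98 used.
Total value = 1079.23

1079.23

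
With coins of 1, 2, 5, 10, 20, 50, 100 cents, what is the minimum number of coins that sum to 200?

2

200 − 2×100→0
Total coins = 2 = 2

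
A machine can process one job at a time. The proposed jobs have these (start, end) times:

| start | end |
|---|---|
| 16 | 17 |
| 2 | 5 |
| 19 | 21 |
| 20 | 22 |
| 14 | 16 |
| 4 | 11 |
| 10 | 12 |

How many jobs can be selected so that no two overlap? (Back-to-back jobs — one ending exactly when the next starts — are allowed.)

By end time: (2,5), (4,11), (10,12), (14,16), (16,17), (19,21), (20,22).
Pick (2,5); next start ≥ 5 → (10,12); next start ≥ 12 → (14,16); next start ≥ 16 → (16,17); next start ≥ 17 → (19,21).
Selected 5 jobs.

5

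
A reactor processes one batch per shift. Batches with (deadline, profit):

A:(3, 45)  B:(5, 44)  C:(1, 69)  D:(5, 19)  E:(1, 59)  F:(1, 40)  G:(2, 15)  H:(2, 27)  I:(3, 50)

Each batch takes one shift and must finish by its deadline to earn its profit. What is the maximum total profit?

227

Sort by profit descending; place each in the latest free slot ≤ its deadline.
Profit order: C=69 E=59 I=50 A=45 B=44 F=40 H=27 D=19 G=15
Assign: C→slot 1, E skipped, I→slot 3, A→slot 2, B→slot 5, F skipped, H skipped, D→slot 4, G skipped.
Slots: [1:C] [2:A] [3:I] [4:D] [5:B]
Profit = 69 + 45 + 50 + 19 + 44 = 227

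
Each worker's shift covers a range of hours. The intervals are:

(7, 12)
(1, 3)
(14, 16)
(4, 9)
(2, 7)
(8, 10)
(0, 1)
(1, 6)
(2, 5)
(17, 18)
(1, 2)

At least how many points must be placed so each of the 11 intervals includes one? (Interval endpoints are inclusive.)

5

Process intervals by earliest right end; each time one isn't hit yet, stab at its right endpoint.
By right end: [0,1]  [1,2]  [1,3]  [2,5]  [1,6]  [2,7]  [4,9]  [8,10]  [7,12]  [14,16]  [17,18]
[0,1] uncovered → point at 1; [2,5] uncovered → point at 5; [8,10] uncovered → point at 10; [14,16] uncovered → point at 16; [17,18] uncovered → point at 18.
Points: 1, 5, 10, 16, 18 (5 total).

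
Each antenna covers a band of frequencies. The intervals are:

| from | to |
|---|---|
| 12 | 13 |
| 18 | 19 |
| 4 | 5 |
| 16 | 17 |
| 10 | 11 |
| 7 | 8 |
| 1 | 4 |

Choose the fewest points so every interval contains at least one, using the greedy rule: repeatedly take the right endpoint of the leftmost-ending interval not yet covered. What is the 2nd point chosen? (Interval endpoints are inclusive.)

8

Process intervals by earliest right end; each time one isn't hit yet, stab at its right endpoint.
Sorted: [1,4] [4,5] [7,8] [10,11] [12,13] [16,17] [18,19]
{[1,4],[4,5]} hit by 4; {[7,8]} hit by 8; {[10,11]} hit by 11; {[12,13]} hit by 13; {[16,17]} hit by 17; {[18,19]} hit by 19.
Points: 4, 8, 11, 13, 17, 19 (6 total).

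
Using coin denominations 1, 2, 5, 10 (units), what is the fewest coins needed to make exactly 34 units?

34 = 3×10 + 2×2
Total coins = 3 + 2 = 5

5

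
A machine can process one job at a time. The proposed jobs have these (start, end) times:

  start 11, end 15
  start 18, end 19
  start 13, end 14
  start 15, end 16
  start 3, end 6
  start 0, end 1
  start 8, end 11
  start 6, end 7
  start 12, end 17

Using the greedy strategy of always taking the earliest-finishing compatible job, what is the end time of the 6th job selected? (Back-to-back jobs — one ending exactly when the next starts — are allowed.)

Sorted by end: (0,1)  (3,6)  (6,7)  (8,11)  (13,14)  (11,15)  (15,16)  (12,17)  (18,19)
take (0,1); take (3,6); take (6,7); take (8,11); take (13,14); skip (11,15); take (15,16); take (18,19).
Selected: (0,1) (3,6) (6,7) (8,11) (13,14) (15,16) (18,19)

16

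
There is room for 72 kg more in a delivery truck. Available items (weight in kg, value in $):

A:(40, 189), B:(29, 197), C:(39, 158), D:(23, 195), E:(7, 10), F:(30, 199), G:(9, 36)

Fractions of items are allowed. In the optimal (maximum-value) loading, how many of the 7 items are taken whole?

2

Greedy by value/weight ratio, highest first.
Order: D (195/23=8.48) > B (197/29=6.79) > F (199/30=6.63) > A (189/40=4.72) > C (158/39=4.05) > G (36/9=4.00) > E (10/7=1.43)
Fill: take D (23 @ 195) → take B (29 @ 197) → take 20/30 of F → 132.67; 72/72 used.
2 item(s) taken whole; one partial (take 20/30 of F).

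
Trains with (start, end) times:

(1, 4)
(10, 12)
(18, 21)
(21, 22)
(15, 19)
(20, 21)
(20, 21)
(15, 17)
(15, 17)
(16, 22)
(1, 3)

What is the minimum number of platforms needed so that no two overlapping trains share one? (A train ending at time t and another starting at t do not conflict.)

4

Count concurrent intervals with a sweep; the peak is the room count.
Events (time:±→running): 1:+→1 1:+→2 3:-→1 4:-→0 10:+→1 12:-→0 15:+→1 15:+→2 15:+→3 16:+→4 … peak 4.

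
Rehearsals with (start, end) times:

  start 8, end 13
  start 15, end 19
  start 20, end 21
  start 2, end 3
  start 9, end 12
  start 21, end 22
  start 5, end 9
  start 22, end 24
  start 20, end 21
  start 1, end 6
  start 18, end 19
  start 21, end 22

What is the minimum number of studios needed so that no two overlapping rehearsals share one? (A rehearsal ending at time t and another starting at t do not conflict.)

2

The answer is the maximum number of intervals overlapping at any instant.
starts: [1, 2, 5, 8, 9, 15, 18, 20, 20, 21, 21, 22]
ends:   [3, 6, 9, 12, 13, 19, 19, 21, 21, 22, 22, 24]
s1→1 s2→2  — peak 2.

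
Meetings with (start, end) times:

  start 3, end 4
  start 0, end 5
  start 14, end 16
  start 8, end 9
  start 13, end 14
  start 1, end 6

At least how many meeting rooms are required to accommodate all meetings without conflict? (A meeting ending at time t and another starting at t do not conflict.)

starts: [0, 1, 3, 8, 13, 14]
ends:   [4, 5, 6, 9, 14, 16]
s0→1 s1→2 s3→3  — peak 3.

3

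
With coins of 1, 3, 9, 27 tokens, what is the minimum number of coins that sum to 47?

Use the largest denomination that fits, subtract, and repeat.
47 − 1×27→20 − 2×9→2 − 2×1→0
Total coins = 1 + 2 + 2 = 5

5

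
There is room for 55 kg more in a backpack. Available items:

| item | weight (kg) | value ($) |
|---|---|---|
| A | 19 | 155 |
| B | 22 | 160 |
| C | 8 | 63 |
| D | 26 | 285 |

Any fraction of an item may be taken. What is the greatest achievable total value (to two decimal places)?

Sort by value per unit weight and fill in that order.
Ratios (sorted): D 10.96, A 8.16, C 7.88, B 7.27
take D (26 @ 285); take A (19 @ 155); take C (8 @ 63); take 2/22 of B → 14.55. Capacity used 55/55.
Total value = 517.55

517.55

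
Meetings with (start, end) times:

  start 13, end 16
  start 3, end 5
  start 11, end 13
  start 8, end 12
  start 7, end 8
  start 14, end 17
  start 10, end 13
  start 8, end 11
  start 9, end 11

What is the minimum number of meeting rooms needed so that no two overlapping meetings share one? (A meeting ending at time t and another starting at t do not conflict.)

Events (time:±→running): 3:+→1 5:-→0 7:+→1 8:-→0 8:+→1 8:+→2 9:+→3 10:+→4 … peak 4.

4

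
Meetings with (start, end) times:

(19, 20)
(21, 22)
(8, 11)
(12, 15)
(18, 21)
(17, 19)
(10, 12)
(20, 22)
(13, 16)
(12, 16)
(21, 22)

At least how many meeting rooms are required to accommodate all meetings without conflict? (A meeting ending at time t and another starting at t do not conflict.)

3

Events (time:±→running): 8:+→1 10:+→2 11:-→1 12:-→0 12:+→1 12:+→2 13:+→3 … peak 3.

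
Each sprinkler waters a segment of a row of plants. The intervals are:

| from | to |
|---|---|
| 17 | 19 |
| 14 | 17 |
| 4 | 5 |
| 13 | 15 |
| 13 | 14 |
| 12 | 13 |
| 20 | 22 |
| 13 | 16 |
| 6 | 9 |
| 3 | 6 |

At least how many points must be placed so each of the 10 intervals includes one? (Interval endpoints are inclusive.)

5

Sorted: [4,5] [3,6] [6,9] [12,13] [13,14] [13,15] [13,16] [14,17] [17,19] [20,22]
{[4,5],[3,6]} hit by 5; {[6,9]} hit by 9; {[12,13],[13,14],[13,15],[13,16]} hit by 13; {[14,17],[17,19]} hit by 17; {[20,22]} hit by 22.
Points: 5, 9, 13, 17, 22 (5 total).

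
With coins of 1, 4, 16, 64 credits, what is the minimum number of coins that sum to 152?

Greedy: take as many of the largest coin as possible, then repeat with the remainder.
152 = 2×64 + 1×16 + 2×4
Total coins = 2 + 1 + 2 = 5

5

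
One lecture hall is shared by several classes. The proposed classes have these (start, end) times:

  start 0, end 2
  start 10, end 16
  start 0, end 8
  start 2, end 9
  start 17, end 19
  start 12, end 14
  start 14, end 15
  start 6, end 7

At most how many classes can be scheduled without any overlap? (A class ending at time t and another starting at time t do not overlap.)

Greedy by earliest finish: after sorting by end time, pick each interval compatible with the last pick.
Sorted by end: (0,2)  (6,7)  (0,8)  (2,9)  (12,14)  (14,15)  (10,16)  (17,19)
take (0,2); take (6,7); take (12,14); take (14,15); skip (10,16); take (17,19).
Selected 5 classes.

5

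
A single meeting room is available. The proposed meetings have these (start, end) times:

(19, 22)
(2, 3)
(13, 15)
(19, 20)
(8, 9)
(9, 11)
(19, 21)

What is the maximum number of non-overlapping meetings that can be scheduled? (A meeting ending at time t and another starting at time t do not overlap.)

Sort by end time and greedily take each interval whose start is ≥ the last chosen end.
By end time: (2,3), (8,9), (9,11), (13,15), (19,20), (19,21), (19,22).
Pick (2,3); next start ≥ 3 → (8,9); next start ≥ 9 → (9,11); next start ≥ 11 → (13,15); next start ≥ 15 → (19,20).
Selected 5 meetings.

5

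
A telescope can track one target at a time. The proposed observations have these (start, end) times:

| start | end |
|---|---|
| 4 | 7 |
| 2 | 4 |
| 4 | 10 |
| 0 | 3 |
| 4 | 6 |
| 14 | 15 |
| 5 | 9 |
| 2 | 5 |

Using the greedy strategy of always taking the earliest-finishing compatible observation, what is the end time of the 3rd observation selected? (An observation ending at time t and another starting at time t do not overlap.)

15

Order by finish time; keep every interval that doesn't clash with the previous kept one.
Sorted by end: (0,3)  (2,4)  (2,5)  (4,6)  (4,7)  (5,9)  (4,10)  (14,15)
take (0,3); take (4,6); take (14,15).
Selected: (0,3) (4,6) (14,15)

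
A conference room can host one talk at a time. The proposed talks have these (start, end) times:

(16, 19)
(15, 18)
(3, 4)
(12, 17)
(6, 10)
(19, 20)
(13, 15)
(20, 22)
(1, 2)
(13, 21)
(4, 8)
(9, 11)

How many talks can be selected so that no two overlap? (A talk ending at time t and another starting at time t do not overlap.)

8

By end time: (1,2), (3,4), (4,8), (6,10), (9,11), (13,15), (12,17), (15,18), (16,19), (19,20), (13,21), (20,22).
Pick (1,2); next start ≥ 2 → (3,4); next start ≥ 4 → (4,8); next start ≥ 8 → (9,11); next start ≥ 11 → (13,15); next start ≥ 15 → (15,18); next start ≥ 18 → (19,20); next start ≥ 20 → (20,22).
Selected 8 talks.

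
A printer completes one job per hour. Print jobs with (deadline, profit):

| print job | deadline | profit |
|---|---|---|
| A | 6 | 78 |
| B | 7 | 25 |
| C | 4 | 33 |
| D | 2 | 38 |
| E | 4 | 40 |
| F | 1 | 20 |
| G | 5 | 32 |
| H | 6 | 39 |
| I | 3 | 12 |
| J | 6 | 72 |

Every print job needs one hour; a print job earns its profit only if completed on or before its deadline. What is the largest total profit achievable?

Profit order: A=78 J=72 E=40 H=39 D=38 C=33 G=32 B=25 F=20 I=12
Assign: A→slot 6, J→slot 5, E→slot 4, H→slot 3, D→slot 2, C→slot 1, G skipped, B→slot 7, F skipped, I skipped.
Slots: [1:C] [2:D] [3:H] [4:E] [5:J] [6:A] [7:B]
Profit = 33 + 38 + 39 + 40 + 72 + 78 + 25 = 325

325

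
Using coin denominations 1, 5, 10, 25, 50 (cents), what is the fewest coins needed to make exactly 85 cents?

3

85 − 1×50→35 − 1×25→10 − 1×10→0
Total coins = 1 + 1 + 1 = 3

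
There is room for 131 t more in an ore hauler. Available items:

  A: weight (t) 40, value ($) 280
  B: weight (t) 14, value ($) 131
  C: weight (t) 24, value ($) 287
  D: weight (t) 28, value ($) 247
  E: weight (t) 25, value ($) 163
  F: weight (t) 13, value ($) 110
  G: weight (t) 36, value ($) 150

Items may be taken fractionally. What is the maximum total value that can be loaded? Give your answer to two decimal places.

1133.24

Ratios (sorted): C 11.96, B 9.36, D 8.82, F 8.46, A 7.00, E 6.52, G 4.17
take C (24 @ 287); take B (14 @ 131); take D (28 @ 247); take F (13 @ 110); take A (40 @ 280); take 12/25 of E → 78.24. Capacity used 131/131.
Total value = 1133.24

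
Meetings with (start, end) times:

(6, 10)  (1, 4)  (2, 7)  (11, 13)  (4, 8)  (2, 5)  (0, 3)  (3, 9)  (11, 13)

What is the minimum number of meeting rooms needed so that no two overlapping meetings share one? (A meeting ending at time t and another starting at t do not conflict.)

4

Count concurrent intervals with a sweep; the peak is the room count.
Events (time:±→running): 0:+→1 1:+→2 2:+→3 2:+→4 … peak 4.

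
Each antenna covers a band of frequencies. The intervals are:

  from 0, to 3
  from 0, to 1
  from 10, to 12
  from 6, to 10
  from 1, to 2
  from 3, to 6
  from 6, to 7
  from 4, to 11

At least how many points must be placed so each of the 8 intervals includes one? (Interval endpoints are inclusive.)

3

Process intervals by earliest right end; each time one isn't hit yet, stab at its right endpoint.
By right end: [0,1]  [1,2]  [0,3]  [3,6]  [6,7]  [6,10]  [4,11]  [10,12]
[0,1] uncovered → point at 1; [3,6] uncovered → point at 6; [10,12] uncovered → point at 12.
Points: 1, 6, 12 (3 total).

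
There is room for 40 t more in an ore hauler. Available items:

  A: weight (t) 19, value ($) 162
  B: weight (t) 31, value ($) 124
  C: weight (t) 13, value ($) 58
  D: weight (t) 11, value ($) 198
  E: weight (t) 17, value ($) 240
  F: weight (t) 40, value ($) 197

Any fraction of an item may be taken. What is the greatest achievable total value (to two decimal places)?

540.32

Order: D (198/11=18.00) > E (240/17=14.12) > A (162/19=8.53) > F (197/40=4.92) > C (58/13=4.46) > B (124/31=4.00)
Fill: take D (11 @ 198) → take E (17 @ 240) → take 12/19 of A → 102.32; 40/40 used.
Total value = 540.32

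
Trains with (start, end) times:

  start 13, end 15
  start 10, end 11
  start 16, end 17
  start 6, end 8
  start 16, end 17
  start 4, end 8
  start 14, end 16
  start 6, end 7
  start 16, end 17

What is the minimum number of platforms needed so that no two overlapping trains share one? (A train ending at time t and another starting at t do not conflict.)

3

starts: [4, 6, 6, 10, 13, 14, 16, 16, 16]
ends:   [7, 8, 8, 11, 15, 16, 17, 17, 17]
s4→1 s6→2 s6→3  — peak 3.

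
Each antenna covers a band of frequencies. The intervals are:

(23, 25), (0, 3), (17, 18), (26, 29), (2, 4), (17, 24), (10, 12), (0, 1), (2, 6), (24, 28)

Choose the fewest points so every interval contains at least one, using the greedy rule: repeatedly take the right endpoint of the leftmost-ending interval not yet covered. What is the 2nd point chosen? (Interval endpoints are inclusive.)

Sorted: [0,1] [0,3] [2,4] [2,6] [10,12] [17,18] [17,24] [23,25] [24,28] [26,29]
{[0,1],[0,3]} hit by 1; {[2,4],[2,6]} hit by 4; {[10,12]} hit by 12; {[17,18],[17,24]} hit by 18; {[23,25],[24,28]} hit by 25; {[26,29]} hit by 29.
Points: 1, 4, 12, 18, 25, 29 (6 total).

4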